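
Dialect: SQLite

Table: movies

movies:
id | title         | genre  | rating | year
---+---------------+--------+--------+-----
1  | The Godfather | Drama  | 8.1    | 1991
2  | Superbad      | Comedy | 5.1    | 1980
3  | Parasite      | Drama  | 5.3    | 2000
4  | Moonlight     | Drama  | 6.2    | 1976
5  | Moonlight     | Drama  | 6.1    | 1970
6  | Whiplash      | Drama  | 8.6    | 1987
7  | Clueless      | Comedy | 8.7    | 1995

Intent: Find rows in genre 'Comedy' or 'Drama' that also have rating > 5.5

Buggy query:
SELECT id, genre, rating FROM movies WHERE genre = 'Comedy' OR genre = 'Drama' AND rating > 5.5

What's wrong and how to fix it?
Bug: Without parentheses, AND is evaluated before OR, so the rating filter only applies to the 'Drama' branch

Fix: Add parentheses around the OR so the AND applies to both alternatives

Corrected query:
SELECT id, genre, rating FROM movies WHERE (genre = 'Comedy' OR genre = 'Drama') AND rating > 5.5

Result:
id | genre  | rating
---+--------+-------
1  | Drama  | 8.1   
4  | Drama  | 6.2   
5  | Drama  | 6.1   
6  | Drama  | 8.6   
7  | Comedy | 8.7   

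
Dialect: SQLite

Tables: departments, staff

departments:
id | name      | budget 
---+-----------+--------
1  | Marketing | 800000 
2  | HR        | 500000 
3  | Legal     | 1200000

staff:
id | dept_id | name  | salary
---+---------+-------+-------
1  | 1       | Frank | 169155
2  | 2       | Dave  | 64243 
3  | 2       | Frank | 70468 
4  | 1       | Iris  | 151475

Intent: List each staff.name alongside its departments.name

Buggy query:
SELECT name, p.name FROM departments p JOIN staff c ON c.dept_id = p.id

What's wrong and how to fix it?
Bug: Both tables have a 'name' column; the unqualified reference is ambiguous

Fix: Qualify the column with its table alias (c.name)

Corrected query:
SELECT c.name, p.name FROM departments p JOIN staff c ON c.dept_id = p.id

Result:
name  | name     
------+----------
Frank | Marketing
Dave  | HR       
Frank | HR       
Iris  | Marketing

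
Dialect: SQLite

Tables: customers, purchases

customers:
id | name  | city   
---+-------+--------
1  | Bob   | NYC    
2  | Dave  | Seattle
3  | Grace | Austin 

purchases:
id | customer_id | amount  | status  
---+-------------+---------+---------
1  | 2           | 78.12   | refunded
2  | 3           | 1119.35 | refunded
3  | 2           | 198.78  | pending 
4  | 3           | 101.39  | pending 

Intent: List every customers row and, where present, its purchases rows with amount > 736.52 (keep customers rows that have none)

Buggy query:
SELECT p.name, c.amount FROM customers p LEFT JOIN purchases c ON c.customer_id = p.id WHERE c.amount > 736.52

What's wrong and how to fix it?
Bug: A WHERE condition on the right-hand table after LEFT JOIN drops unmatched parents

Fix: Move the right-table condition into the ON clause so unmatched parents are kept

Corrected query:
SELECT p.name, c.amount FROM customers p LEFT JOIN purchases c ON c.customer_id = p.id AND c.amount > 736.52

Result:
name  | amount 
------+--------
Bob   | NULL   
Dave  | NULL   
Grace | 1119.35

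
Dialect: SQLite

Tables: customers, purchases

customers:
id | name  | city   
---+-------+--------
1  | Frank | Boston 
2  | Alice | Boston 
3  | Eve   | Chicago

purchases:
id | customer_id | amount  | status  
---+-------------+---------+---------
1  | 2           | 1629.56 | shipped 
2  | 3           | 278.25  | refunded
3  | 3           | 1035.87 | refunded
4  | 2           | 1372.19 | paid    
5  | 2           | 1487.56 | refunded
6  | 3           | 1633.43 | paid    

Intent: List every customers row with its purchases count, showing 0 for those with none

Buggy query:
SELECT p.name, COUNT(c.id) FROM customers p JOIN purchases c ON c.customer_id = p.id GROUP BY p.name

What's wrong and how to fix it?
Bug: INNER JOIN drops customers rows that have no matching purchases rows

Fix: Use LEFT JOIN so parents without children still appear (COUNT(c.id) gives 0)

Corrected query:
SELECT p.name, COUNT(c.id) FROM customers p LEFT JOIN purchases c ON c.customer_id = p.id GROUP BY p.name

Result:
name  | COUNT(c.id)
------+------------
Alice | 3          
Eve   | 3          
Frank | 0          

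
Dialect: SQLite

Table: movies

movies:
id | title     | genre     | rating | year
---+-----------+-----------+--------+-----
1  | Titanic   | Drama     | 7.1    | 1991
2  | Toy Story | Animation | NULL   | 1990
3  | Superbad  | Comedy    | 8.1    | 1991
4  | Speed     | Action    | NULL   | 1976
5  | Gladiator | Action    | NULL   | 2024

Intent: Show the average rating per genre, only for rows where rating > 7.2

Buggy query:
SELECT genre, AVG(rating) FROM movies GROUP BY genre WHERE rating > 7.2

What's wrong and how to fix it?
Bug: Row-level WHERE must come before GROUP BY in the clause order

Fix: Place WHERE between FROM and GROUP BY

Corrected query:
SELECT genre, AVG(rating) FROM movies WHERE rating > 7.2 GROUP BY genre

Result:
genre  | AVG(rating)
-------+------------
Comedy | 8.1        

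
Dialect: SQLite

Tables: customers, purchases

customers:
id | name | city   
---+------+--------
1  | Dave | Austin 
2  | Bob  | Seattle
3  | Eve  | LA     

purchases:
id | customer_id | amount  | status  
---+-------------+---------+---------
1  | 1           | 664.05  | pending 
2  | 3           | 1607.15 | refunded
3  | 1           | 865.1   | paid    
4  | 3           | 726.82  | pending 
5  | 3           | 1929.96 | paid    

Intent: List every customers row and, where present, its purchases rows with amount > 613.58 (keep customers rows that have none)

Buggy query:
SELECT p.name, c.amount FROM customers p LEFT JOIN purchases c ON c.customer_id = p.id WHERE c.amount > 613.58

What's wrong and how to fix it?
Bug: Filtering c.amount in WHERE discards the NULL rows produced by LEFT JOIN, turning it into an inner join

Fix: Move the right-table condition into the ON clause so unmatched parents are kept

Corrected query:
SELECT p.name, c.amount FROM customers p LEFT JOIN purchases c ON c.customer_id = p.id AND c.amount > 613.58

Result:
name | amount 
-----+--------
Dave | 664.05 
Dave | 865.1  
Bob  | NULL   
Eve  | 726.82 
Eve  | 1607.15
Eve  | 1929.96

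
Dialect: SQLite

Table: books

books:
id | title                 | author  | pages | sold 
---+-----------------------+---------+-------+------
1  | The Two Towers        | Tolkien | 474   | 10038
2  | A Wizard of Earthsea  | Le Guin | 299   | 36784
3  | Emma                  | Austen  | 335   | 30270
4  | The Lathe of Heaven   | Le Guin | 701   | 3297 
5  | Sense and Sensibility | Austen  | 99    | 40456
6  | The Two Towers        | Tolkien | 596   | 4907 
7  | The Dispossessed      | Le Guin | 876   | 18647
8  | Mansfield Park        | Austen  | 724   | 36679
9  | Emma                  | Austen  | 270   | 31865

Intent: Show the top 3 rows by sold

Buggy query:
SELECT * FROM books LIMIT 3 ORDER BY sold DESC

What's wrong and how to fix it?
Bug: ORDER BY cannot follow LIMIT; LIMIT is the final clause

Fix: Sort with ORDER BY, then apply LIMIT

Corrected query:
SELECT * FROM books ORDER BY sold DESC LIMIT 3

Result:
id | title                 | author  | pages | sold 
---+-----------------------+---------+-------+------
5  | Sense and Sensibility | Austen  | 99    | 40456
2  | A Wizard of Earthsea  | Le Guin | 299   | 36784
8  | Mansfield Park        | Austen  | 724   | 36679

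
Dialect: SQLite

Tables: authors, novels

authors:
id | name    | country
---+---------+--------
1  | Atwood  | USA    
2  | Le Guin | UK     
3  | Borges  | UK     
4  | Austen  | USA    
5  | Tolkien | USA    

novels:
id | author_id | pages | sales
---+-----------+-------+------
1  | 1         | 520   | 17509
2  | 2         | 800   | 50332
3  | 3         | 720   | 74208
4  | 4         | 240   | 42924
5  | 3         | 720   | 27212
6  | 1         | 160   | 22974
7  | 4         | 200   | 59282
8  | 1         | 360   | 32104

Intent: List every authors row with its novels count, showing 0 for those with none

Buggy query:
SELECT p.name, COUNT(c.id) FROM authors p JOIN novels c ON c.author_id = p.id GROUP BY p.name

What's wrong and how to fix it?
Bug: An inner join excludes parents with zero children

Fix: Switch to LEFT JOIN to retain unmatched parent rows

Corrected query:
SELECT p.name, COUNT(c.id) FROM authors p LEFT JOIN novels c ON c.author_id = p.id GROUP BY p.name

Result:
name    | COUNT(c.id)
--------+------------
Atwood  | 3          
Austen  | 2          
Borges  | 2          
Le Guin | 1          
Tolkien | 0          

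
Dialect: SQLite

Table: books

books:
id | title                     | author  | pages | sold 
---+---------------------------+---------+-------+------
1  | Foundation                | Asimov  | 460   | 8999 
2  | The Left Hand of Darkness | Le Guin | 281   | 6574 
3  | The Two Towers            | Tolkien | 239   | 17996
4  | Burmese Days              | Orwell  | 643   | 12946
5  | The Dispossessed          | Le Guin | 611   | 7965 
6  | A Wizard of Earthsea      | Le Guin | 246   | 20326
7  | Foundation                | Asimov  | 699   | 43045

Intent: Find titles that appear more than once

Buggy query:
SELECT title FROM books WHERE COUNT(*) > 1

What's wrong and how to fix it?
Bug: COUNT(*) is an aggregate and cannot be used in WHERE

Fix: GROUP BY title, then filter groups with HAVING COUNT(*) > 1

Corrected query:
SELECT title FROM books GROUP BY title HAVING COUNT(*) > 1

Result:
title     
----------
Foundation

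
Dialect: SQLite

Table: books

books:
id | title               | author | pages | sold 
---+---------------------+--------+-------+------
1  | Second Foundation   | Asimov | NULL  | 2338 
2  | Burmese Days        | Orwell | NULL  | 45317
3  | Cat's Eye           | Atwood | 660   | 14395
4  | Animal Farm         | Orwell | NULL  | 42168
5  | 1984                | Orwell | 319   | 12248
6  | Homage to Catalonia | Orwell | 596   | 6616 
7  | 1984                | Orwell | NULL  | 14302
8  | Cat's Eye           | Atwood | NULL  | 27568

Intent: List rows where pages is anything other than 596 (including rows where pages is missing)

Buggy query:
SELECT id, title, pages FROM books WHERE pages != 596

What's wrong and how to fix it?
Bug: Inequality against NULL is unknown, not true; rows with NULL are dropped

Fix: Handle NULL separately with IS NULL alongside the inequality

Corrected query:
SELECT id, title, pages FROM books WHERE pages != 596 OR pages IS NULL

Result:
id | title             | pages
---+-------------------+------
1  | Second Foundation | NULL 
2  | Burmese Days      | NULL 
3  | Cat's Eye         | 660  
4  | Animal Farm       | NULL 
5  | 1984              | 319  
7  | 1984              | NULL 
8  | Cat's Eye         | NULL 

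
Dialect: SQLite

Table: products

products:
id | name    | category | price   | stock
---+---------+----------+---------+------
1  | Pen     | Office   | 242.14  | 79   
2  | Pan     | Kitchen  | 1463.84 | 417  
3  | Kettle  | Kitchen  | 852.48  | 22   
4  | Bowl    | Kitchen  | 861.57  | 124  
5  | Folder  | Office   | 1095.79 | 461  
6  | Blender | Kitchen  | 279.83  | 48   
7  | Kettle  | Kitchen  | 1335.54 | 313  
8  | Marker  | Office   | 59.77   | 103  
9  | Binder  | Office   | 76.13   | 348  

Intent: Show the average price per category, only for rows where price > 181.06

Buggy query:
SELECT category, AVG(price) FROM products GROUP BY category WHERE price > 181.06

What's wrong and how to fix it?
Bug: WHERE cannot follow GROUP BY

Fix: Place WHERE between FROM and GROUP BY

Corrected query:
SELECT category, AVG(price) FROM products WHERE price > 181.06 GROUP BY category

Result:
category | AVG(price)
---------+-----------
Kitchen  | 958.652   
Office   | 668.965   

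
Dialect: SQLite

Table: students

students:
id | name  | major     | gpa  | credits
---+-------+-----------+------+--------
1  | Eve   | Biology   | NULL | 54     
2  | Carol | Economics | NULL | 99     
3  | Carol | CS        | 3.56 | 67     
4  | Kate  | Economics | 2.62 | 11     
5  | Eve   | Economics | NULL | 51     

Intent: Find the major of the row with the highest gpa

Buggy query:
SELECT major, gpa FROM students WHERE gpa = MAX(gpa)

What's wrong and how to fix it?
Bug: MAX(gpa) is an aggregate and cannot be used directly in WHERE

Fix: Wrap MAX in a scalar subquery so WHERE compares against a single value

Corrected query:
SELECT major, gpa FROM students WHERE gpa = (SELECT MAX(gpa) FROM students)

Result:
major | gpa 
------+-----
CS    | 3.56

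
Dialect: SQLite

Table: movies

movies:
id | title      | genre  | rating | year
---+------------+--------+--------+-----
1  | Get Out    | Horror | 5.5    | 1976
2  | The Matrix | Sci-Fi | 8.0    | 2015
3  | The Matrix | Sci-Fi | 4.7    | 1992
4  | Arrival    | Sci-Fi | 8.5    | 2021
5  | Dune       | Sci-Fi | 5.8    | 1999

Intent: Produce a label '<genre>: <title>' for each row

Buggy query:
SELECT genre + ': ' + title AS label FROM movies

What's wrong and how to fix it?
Bug: '+' is numeric addition; on text columns SQLite converts them to 0 instead of concatenating

Fix: Replace + with || to concatenate text

Corrected query:
SELECT genre || ': ' || title AS label FROM movies

Result:
label             
------------------
Horror: Get Out   
Sci-Fi: The Matrix
Sci-Fi: The Matrix
Sci-Fi: Arrival   
Sci-Fi: Dune      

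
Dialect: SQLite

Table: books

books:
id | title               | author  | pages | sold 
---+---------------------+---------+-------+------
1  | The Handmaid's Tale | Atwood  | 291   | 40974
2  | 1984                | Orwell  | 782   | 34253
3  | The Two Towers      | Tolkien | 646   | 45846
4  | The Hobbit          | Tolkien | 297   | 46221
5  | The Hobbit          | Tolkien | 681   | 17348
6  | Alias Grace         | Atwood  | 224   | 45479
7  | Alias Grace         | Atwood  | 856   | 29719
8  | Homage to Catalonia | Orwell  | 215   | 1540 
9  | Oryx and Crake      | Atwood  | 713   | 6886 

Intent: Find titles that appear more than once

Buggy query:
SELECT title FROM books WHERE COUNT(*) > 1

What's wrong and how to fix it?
Bug: COUNT(*) is an aggregate and cannot be used in WHERE

Fix: Group first, then use HAVING for the count condition

Corrected query:
SELECT title FROM books GROUP BY title HAVING COUNT(*) > 1

Result:
title      
-----------
Alias Grace
The Hobbit 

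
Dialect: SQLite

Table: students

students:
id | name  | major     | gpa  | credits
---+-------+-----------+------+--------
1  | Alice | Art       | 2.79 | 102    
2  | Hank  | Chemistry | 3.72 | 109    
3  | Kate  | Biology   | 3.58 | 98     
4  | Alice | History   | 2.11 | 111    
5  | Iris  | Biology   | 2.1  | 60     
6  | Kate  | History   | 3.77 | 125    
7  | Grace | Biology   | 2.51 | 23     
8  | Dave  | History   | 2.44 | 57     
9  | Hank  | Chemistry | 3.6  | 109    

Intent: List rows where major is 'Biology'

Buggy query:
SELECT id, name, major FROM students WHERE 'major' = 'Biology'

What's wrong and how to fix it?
Bug: 'major' in single quotes is a string literal, not the column; the comparison is literal-vs-literal and never true

Fix: Reference the column as major without single quotes

Corrected query:
SELECT id, name, major FROM students WHERE major = 'Biology'

Result:
id | name  | major  
---+-------+--------
3  | Kate  | Biology
5  | Iris  | Biology
7  | Grace | Biology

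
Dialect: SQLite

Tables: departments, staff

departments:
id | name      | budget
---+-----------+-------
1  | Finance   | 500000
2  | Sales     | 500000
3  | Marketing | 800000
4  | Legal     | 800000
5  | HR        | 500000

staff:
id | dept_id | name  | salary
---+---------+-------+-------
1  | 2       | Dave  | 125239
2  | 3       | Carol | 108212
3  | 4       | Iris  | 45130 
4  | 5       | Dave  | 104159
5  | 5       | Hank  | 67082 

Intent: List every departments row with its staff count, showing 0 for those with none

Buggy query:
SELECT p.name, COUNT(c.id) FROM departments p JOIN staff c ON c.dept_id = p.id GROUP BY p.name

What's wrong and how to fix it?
Bug: An inner join excludes parents with zero children

Fix: Use LEFT JOIN so parents without children still appear (COUNT(c.id) gives 0)

Corrected query:
SELECT p.name, COUNT(c.id) FROM departments p LEFT JOIN staff c ON c.dept_id = p.id GROUP BY p.name

Result:
name      | COUNT(c.id)
----------+------------
Finance   | 0          
HR        | 2          
Legal     | 1          
Marketing | 1          
Sales     | 1          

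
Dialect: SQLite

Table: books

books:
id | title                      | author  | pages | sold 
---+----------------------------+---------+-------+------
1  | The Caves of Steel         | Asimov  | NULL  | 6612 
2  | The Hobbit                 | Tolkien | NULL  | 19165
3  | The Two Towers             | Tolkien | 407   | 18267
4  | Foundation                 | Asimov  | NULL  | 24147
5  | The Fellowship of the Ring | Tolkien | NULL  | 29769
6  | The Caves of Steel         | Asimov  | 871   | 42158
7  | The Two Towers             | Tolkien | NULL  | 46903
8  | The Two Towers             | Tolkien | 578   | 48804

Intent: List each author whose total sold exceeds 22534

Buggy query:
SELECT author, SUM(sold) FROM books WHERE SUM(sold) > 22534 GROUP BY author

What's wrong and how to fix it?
Bug: Aggregate functions cannot appear in a WHERE clause

Fix: Move the aggregate condition to a HAVING clause

Corrected query:
SELECT author, SUM(sold) FROM books GROUP BY author HAVING SUM(sold) > 22534

Result:
author  | SUM(sold)
--------+----------
Asimov  | 72917    
Tolkien | 162908   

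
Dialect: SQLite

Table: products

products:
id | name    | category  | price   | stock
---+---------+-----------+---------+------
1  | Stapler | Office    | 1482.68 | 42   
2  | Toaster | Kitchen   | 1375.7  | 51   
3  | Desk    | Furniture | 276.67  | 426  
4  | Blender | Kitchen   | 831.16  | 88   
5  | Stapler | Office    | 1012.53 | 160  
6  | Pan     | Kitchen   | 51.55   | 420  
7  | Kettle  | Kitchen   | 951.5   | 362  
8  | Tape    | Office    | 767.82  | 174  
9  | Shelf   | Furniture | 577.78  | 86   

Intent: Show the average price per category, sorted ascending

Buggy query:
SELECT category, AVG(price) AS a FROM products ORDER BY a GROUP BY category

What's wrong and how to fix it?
Bug: GROUP BY must precede ORDER BY

Fix: Reorder: SELECT … FROM … GROUP BY … ORDER BY …

Corrected query:
SELECT category, AVG(price) AS a FROM products GROUP BY category ORDER BY a

Result:
category  | a          
----------+------------
Furniture | 427.225    
Kitchen   | 802.4775   
Office    | 1087.676667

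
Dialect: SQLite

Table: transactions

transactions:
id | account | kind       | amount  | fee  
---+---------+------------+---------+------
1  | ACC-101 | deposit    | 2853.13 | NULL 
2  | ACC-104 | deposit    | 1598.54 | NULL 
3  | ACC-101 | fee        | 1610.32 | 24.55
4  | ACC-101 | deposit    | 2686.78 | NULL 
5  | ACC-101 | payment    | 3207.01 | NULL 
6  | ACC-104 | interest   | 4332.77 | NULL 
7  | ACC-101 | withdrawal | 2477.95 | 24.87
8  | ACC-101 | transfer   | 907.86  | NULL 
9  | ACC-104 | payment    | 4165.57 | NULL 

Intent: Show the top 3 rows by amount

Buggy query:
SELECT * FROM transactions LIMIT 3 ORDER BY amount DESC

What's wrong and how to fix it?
Bug: ORDER BY cannot follow LIMIT; LIMIT is the final clause

Fix: Swap the clauses: ORDER BY first, then LIMIT

Corrected query:
SELECT * FROM transactions ORDER BY amount DESC LIMIT 3

Result:
id | account | kind     | amount  | fee 
---+---------+----------+---------+-----
6  | ACC-104 | interest | 4332.77 | NULL
9  | ACC-104 | payment  | 4165.57 | NULL
5  | ACC-101 | payment  | 3207.01 | NULL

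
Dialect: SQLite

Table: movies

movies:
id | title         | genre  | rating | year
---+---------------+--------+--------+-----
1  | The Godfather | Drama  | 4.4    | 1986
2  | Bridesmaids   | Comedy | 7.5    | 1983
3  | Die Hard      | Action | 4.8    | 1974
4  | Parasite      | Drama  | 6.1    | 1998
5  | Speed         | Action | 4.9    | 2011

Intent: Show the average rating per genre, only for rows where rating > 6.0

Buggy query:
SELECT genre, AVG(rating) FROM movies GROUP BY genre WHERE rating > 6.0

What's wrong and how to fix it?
Bug: Row-level WHERE must come before GROUP BY in the clause order

Fix: Place WHERE between FROM and GROUP BY

Corrected query:
SELECT genre, AVG(rating) FROM movies WHERE rating > 6.0 GROUP BY genre

Result:
genre  | AVG(rating)
-------+------------
Comedy | 7.5        
Drama  | 6.1        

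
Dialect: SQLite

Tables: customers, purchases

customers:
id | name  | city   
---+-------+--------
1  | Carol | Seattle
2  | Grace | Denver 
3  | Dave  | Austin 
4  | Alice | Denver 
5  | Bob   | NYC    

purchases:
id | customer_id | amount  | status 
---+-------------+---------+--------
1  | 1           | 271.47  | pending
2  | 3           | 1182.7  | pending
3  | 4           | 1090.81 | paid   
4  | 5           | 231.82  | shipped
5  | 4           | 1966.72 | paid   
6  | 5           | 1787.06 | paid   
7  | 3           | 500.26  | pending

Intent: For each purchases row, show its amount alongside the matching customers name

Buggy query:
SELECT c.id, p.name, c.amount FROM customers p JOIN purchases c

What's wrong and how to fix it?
Bug: Missing join condition: each purchases row is matched to all customers rows instead of just its own

Fix: Specify the join condition linking the foreign key to the parent id

Corrected query:
SELECT c.id, p.name, c.amount FROM customers p JOIN purchases c ON c.customer_id = p.id

Result:
id | name  | amount 
---+-------+--------
1  | Carol | 271.47 
2  | Dave  | 1182.7 
3  | Alice | 1090.81
4  | Bob   | 231.82 
5  | Alice | 1966.72
6  | Bob   | 1787.06
7  | Dave  | 500.26 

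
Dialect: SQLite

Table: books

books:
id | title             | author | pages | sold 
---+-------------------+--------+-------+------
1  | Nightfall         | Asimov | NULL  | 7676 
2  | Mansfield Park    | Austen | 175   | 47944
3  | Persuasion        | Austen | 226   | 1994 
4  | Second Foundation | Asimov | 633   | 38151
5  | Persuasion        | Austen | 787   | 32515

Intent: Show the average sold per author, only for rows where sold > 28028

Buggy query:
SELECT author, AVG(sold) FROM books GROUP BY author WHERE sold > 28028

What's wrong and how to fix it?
Bug: WHERE cannot follow GROUP BY

Fix: Place WHERE between FROM and GROUP BY

Corrected query:
SELECT author, AVG(sold) FROM books WHERE sold > 28028 GROUP BY author

Result:
author | AVG(sold)
-------+----------
Asimov | 38151    
Austen | 40229.5  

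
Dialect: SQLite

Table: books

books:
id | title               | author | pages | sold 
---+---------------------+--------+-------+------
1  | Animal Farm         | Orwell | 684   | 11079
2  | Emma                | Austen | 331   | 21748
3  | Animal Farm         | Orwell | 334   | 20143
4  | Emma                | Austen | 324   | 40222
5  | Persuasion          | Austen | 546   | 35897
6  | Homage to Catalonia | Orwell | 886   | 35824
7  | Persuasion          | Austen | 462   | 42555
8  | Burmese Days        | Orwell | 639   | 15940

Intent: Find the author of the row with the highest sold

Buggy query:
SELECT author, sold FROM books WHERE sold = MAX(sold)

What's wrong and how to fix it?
Bug: MAX(sold) is an aggregate and cannot be used directly in WHERE

Fix: Use a subquery: WHERE sold = (SELECT MAX(sold) FROM books)

Corrected query:
SELECT author, sold FROM books WHERE sold = (SELECT MAX(sold) FROM books)

Result:
author | sold 
-------+------
Austen | 42555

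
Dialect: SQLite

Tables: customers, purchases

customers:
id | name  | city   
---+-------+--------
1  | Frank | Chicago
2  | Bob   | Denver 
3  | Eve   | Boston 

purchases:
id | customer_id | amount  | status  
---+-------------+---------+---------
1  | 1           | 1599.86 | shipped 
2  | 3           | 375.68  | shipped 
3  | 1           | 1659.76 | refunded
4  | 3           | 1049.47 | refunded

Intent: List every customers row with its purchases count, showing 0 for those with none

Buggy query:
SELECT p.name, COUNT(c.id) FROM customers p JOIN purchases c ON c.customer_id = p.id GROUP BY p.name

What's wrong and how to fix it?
Bug: An inner join excludes parents with zero children

Fix: Use LEFT JOIN so parents without children still appear (COUNT(c.id) gives 0)

Corrected query:
SELECT p.name, COUNT(c.id) FROM customers p LEFT JOIN purchases c ON c.customer_id = p.id GROUP BY p.name

Result:
name  | COUNT(c.id)
------+------------
Bob   | 0          
Eve   | 2          
Frank | 2          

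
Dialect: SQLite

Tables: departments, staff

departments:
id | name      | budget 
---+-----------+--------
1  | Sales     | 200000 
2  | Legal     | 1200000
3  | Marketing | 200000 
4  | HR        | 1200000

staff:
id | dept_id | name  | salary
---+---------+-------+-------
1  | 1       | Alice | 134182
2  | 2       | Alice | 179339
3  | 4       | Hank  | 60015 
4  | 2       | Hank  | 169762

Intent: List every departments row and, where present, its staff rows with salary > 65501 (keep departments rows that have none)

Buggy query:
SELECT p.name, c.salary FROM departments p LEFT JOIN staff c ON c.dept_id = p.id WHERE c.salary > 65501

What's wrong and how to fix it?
Bug: A WHERE condition on the right-hand table after LEFT JOIN drops unmatched parents

Fix: Put 'c.salary > 65501' in the JOIN's ON clause instead of WHERE

Corrected query:
SELECT p.name, c.salary FROM departments p LEFT JOIN staff c ON c.dept_id = p.id AND c.salary > 65501

Result:
name      | salary
----------+-------
Sales     | 134182
Legal     | 169762
Legal     | 179339
Marketing | NULL  
HR        | NULL  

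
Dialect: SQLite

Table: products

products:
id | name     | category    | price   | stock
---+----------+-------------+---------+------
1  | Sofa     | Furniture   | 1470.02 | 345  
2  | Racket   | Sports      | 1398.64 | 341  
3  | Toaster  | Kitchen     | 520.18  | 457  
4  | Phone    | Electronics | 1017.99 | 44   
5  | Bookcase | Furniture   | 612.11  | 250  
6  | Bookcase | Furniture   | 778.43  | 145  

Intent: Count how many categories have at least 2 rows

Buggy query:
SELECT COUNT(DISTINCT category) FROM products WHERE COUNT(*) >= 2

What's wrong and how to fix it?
Bug: COUNT(*) cannot appear in WHERE; the per-group count doesn't exist yet

Fix: Group first with HAVING COUNT(*) >= 2, then COUNT the resulting groups

Corrected query:
SELECT COUNT(*) FROM (SELECT category FROM products GROUP BY category HAVING COUNT(*) >= 2)

Result:
COUNT(*)
--------
1       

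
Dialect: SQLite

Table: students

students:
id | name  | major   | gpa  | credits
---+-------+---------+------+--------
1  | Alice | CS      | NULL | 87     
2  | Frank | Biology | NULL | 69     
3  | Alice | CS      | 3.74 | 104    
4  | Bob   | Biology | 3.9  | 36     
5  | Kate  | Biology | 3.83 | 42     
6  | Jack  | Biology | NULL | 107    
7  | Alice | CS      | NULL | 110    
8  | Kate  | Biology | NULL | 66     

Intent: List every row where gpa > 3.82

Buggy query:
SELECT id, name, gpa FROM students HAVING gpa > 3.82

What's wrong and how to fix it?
Bug: HAVING filters the output of aggregation, but this query has no GROUP BY and no aggregate functions, so SQLite rejects it (HAVING clause on a non-aggregate query); the condition here is per row

Fix: Replace HAVING with WHERE since the condition applies to individual rows

Corrected query:
SELECT id, name, gpa FROM students WHERE gpa > 3.82

Result:
id | name | gpa 
---+------+-----
4  | Bob  | 3.9 
5  | Kate | 3.83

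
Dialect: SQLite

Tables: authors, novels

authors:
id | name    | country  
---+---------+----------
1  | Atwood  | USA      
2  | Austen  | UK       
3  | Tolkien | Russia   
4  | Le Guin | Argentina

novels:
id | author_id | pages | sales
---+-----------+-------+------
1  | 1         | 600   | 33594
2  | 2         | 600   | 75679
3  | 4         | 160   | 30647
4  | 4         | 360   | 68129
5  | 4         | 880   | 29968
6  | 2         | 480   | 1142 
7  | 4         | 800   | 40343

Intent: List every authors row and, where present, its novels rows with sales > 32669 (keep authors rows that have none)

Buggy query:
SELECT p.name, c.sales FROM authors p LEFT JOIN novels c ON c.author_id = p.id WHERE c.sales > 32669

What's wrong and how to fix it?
Bug: A WHERE condition on the right-hand table after LEFT JOIN drops unmatched parents

Fix: Move the right-table condition into the ON clause so unmatched parents are kept

Corrected query:
SELECT p.name, c.sales FROM authors p LEFT JOIN novels c ON c.author_id = p.id AND c.sales > 32669

Result:
name    | sales
--------+------
Atwood  | 33594
Austen  | 75679
Tolkien | NULL 
Le Guin | 40343
Le Guin | 68129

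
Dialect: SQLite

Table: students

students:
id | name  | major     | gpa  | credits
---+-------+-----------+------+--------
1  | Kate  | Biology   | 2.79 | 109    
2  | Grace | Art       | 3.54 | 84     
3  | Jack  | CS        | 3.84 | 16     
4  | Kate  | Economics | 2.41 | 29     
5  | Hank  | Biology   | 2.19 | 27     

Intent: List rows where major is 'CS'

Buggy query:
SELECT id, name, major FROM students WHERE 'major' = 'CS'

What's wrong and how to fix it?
Bug: Single quotes denote string literals in SQL; the column name is being compared as a constant string

Fix: Remove the quotes around the column name (or use double quotes for an identifier)

Corrected query:
SELECT id, name, major FROM students WHERE major = 'CS'

Result:
id | name | major
---+------+------
3  | Jack | CS   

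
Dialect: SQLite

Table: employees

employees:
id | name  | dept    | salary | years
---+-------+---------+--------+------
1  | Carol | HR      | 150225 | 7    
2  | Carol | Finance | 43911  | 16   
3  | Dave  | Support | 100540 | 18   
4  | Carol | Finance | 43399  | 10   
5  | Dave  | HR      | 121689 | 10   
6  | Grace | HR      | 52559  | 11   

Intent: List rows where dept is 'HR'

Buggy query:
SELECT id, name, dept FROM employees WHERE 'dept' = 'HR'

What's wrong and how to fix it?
Bug: Single quotes denote string literals in SQL; the column name is being compared as a constant string

Fix: Reference the column as dept without single quotes

Corrected query:
SELECT id, name, dept FROM employees WHERE dept = 'HR'

Result:
id | name  | dept
---+-------+-----
1  | Carol | HR  
5  | Dave  | HR  
6  | Grace | HR  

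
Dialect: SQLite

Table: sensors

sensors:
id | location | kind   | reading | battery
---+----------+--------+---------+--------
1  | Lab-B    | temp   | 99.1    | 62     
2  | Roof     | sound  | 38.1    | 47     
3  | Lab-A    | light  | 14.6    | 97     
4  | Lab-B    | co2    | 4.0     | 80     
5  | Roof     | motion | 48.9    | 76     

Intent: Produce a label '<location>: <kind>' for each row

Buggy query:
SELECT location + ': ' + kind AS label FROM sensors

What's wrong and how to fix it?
Bug: SQLite uses || for string concatenation; + coerces text to numbers (yielding 0)

Fix: Use the || operator for string concatenation

Corrected query:
SELECT location || ': ' || kind AS label FROM sensors

Result:
label       
------------
Lab-B: temp 
Roof: sound 
Lab-A: light
Lab-B: co2  
Roof: motion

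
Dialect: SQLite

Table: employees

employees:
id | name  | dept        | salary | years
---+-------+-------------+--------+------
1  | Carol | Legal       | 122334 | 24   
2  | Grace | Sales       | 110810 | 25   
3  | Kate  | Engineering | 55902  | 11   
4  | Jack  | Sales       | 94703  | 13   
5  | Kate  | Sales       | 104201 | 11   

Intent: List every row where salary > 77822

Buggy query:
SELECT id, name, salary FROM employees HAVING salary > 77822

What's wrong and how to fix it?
Bug: This is a non-aggregate query (no GROUP BY, no aggregates), so in SQLite the HAVING clause is invalid here; a row-level condition belongs in WHERE

Fix: Use WHERE for row-level filtering

Corrected query:
SELECT id, name, salary FROM employees WHERE salary > 77822

Result:
id | name  | salary
---+-------+-------
1  | Carol | 122334
2  | Grace | 110810
4  | Jack  | 94703 
5  | Kate  | 104201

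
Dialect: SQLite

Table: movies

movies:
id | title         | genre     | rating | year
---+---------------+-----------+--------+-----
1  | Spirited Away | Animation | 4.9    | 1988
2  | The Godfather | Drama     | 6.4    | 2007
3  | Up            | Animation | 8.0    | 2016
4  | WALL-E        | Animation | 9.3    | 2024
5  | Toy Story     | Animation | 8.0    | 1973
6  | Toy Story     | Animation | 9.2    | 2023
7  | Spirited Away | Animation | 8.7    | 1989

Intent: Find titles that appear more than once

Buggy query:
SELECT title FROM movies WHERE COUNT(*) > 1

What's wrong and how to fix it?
Bug: WHERE can't reference COUNT(*); aggregates are computed after WHERE

Fix: GROUP BY title, then filter groups with HAVING COUNT(*) > 1

Corrected query:
SELECT title FROM movies GROUP BY title HAVING COUNT(*) > 1

Result:
title        
-------------
Spirited Away
Toy Story    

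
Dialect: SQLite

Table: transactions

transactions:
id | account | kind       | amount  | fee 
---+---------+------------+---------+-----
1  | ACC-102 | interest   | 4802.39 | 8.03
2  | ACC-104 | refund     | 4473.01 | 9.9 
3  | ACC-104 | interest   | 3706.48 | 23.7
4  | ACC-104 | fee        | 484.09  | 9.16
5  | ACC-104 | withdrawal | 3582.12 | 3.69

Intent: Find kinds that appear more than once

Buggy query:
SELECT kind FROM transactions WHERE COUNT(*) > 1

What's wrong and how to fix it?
Bug: WHERE can't reference COUNT(*); aggregates are computed after WHERE

Fix: GROUP BY kind, then filter groups with HAVING COUNT(*) > 1

Corrected query:
SELECT kind FROM transactions GROUP BY kind HAVING COUNT(*) > 1

Result:
kind    
--------
interest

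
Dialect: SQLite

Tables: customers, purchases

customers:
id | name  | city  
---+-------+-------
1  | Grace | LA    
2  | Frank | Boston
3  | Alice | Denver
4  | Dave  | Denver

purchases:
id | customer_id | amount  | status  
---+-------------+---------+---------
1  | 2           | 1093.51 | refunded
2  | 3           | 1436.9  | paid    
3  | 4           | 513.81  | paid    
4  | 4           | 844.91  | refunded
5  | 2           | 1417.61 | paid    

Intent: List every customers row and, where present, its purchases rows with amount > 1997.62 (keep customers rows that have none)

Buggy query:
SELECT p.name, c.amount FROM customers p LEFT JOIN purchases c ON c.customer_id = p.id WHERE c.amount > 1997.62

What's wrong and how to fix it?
Bug: A WHERE condition on the right-hand table after LEFT JOIN drops unmatched parents

Fix: Put 'c.amount > 1997.62' in the JOIN's ON clause instead of WHERE

Corrected query:
SELECT p.name, c.amount FROM customers p LEFT JOIN purchases c ON c.customer_id = p.id AND c.amount > 1997.62

Result:
name  | amount
------+-------
Grace | NULL  
Frank | NULL  
Alice | NULL  
Dave  | NULL  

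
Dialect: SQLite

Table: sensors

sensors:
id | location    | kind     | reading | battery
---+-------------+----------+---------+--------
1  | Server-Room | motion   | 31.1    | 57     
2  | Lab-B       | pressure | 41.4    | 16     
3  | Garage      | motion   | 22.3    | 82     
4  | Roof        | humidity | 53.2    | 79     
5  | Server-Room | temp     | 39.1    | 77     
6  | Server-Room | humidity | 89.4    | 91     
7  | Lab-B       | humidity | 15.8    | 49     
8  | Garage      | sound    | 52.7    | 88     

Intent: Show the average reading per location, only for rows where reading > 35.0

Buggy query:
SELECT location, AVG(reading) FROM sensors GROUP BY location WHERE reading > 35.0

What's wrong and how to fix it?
Bug: WHERE cannot follow GROUP BY

Fix: Move the WHERE clause before GROUP BY

Corrected query:
SELECT location, AVG(reading) FROM sensors WHERE reading > 35.0 GROUP BY location

Result:
location    | AVG(reading)
------------+-------------
Garage      | 52.7        
Lab-B       | 41.4        
Roof        | 53.2        
Server-Room | 64.25       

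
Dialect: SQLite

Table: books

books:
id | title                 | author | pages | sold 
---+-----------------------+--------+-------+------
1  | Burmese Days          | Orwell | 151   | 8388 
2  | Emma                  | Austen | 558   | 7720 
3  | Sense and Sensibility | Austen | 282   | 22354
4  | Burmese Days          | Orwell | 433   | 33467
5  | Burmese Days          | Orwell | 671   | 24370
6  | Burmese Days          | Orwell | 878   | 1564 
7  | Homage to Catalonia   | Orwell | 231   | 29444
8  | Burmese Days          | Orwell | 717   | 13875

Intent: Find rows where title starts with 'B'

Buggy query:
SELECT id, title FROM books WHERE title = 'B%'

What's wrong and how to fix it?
Bug: Wildcards only work with LIKE; '=' treats '%' as a literal character

Fix: Use LIKE for wildcard pattern matching

Corrected query:
SELECT id, title FROM books WHERE title LIKE 'B%'

Result:
id | title       
---+-------------
1  | Burmese Days
4  | Burmese Days
5  | Burmese Days
6  | Burmese Days
8  | Burmese Days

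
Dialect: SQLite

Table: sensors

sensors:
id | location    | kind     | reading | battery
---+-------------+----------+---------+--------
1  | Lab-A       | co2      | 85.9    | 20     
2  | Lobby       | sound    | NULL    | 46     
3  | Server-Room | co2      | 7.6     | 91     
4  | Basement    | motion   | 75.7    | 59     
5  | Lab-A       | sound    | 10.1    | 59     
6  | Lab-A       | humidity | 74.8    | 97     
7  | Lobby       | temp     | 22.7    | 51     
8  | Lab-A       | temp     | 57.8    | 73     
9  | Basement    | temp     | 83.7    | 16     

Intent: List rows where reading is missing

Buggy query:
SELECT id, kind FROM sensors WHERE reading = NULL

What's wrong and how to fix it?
Bug: Comparing to NULL with '=' never matches; NULL = NULL is unknown, not true

Fix: Replace '= NULL' with 'IS NULL'

Corrected query:
SELECT id, kind FROM sensors WHERE reading IS NULL

Result:
id | kind 
---+------
2  | sound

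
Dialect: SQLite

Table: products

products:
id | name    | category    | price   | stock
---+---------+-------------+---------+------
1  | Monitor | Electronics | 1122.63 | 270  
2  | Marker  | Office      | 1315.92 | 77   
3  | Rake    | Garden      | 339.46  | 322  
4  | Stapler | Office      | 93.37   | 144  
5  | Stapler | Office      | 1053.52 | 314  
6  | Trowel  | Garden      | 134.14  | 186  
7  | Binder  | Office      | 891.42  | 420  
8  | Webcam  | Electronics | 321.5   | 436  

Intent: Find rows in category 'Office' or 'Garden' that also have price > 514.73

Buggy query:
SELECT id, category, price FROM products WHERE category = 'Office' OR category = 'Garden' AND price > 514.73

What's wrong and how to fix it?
Bug: Without parentheses, AND is evaluated before OR, so the price filter only applies to the 'Garden' branch

Fix: Group the OR with parentheses (or use IN), then AND the threshold

Corrected query:
SELECT id, category, price FROM products WHERE (category = 'Office' OR category = 'Garden') AND price > 514.73

Result:
id | category | price  
---+----------+--------
2  | Office   | 1315.92
5  | Office   | 1053.52
7  | Office   | 891.42 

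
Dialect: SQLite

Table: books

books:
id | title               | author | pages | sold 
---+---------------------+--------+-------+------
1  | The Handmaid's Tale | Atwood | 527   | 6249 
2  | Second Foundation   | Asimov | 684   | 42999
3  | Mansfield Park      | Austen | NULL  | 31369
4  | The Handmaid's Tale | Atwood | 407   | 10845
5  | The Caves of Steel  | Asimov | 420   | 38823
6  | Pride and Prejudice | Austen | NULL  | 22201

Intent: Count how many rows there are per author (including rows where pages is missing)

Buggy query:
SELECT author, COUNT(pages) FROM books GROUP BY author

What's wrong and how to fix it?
Bug: COUNT(pages) skips NULLs, so groups with missing pages are undercounted

Fix: Replace COUNT(pages) with COUNT(*)

Corrected query:
SELECT author, COUNT(*) FROM books GROUP BY author

Result:
author | COUNT(*)
-------+---------
Asimov | 2       
Atwood | 2       
Austen | 2       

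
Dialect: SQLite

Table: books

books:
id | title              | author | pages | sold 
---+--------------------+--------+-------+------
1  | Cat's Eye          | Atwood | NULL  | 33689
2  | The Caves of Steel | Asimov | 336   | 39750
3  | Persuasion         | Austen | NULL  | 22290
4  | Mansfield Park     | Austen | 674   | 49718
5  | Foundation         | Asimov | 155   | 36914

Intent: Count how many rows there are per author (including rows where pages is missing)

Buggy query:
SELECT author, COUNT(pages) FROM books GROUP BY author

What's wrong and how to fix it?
Bug: COUNT(column) counts non-NULL values only; rows with NULL pages aren't counted

Fix: Replace COUNT(pages) with COUNT(*)

Corrected query:
SELECT author, COUNT(*) FROM books GROUP BY author

Result:
author | COUNT(*)
-------+---------
Asimov | 2       
Atwood | 1       
Austen | 2       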